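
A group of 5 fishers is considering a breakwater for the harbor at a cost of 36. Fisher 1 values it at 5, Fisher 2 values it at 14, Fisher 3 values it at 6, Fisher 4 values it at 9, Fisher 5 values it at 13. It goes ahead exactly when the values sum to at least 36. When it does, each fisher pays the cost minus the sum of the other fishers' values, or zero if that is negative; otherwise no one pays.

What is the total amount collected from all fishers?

5

Total value 47 ≥ cost 36, so it is built.
Fisher 1: others sum to 42; max(0, 36 - 42) = 0.
Fisher 2: others sum to 33; max(0, 36 - 33) = 3.
Fisher 3: others sum to 41; max(0, 36 - 41) = 0.
Fisher 4: others sum to 38; max(0, 36 - 38) = 0.
Fisher 5: others sum to 34; max(0, 36 - 34) = 2.
Total collected = 0 + 3 + 0 + 0 + 2 = 5.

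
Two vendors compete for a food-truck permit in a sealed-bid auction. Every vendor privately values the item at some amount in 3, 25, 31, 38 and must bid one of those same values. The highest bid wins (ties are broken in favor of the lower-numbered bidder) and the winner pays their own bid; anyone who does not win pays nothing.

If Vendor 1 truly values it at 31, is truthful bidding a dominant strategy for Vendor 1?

No

Consider the case where Vendor 2 bids 3.
Truthful bid 31: wins, pays 31, utility 31 - 31 = 0.
Bid 3 instead: wins, pays 3, utility 31 - 3 = 28.
Since 28 > 0, bidding 3 is strictly better here, so truthful bidding is not dominant.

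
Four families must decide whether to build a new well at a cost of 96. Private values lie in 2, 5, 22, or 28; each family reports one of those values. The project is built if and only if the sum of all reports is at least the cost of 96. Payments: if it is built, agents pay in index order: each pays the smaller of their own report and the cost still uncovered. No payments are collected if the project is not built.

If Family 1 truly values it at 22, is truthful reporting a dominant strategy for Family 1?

Check each profile of the others' reports and compare truth against every alternative report.
Others report (2, 2, 2): truth gives 0, best alternative gives 0.
Others report (2, 2, 5): truth gives 0, best alternative gives 0.
Others report (2, 2, 22): truth gives 0, best alternative gives 0.
Others report (2, 2, 28): truth gives 0, best alternative gives 0.
Others report (2, 5, 2): truth gives 0, best alternative gives 0.
Others report (2, 5, 5): truth gives 0, best alternative gives 0.
(Remaining 58 profiles checked similarly; truth is weakly best in each.)
In every case the truthful report is at least as good as any alternative, so it is a dominant strategy.

Yes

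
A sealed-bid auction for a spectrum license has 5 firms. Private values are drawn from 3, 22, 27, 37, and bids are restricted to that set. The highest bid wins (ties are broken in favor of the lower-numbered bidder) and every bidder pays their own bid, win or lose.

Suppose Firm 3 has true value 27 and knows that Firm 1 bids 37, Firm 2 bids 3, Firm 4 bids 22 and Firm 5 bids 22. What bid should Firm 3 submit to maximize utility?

Bid 3: loses but pays 3, utility -3.
Bid 22: loses but pays 22, utility -22.
Bid 27: loses but pays 27, utility -27.
Bid 37: loses but pays 37, utility -37.
The best choice is 3 with utility -3.

3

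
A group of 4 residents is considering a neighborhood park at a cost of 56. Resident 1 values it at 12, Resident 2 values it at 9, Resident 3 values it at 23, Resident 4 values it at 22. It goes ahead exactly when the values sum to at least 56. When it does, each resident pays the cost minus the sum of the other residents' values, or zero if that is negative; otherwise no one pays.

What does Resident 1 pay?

2

Total value 66 ≥ cost 56, so the project is built.
The other residents' values sum to 54.
Cost minus that sum is 56 - 54 = 2.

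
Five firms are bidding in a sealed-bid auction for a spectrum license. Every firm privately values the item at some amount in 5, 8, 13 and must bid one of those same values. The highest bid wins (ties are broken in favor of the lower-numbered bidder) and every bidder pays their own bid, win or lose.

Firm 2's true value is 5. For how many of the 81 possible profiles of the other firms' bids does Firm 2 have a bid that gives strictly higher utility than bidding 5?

8

Others bid (5, 5, 5, 5): truth gives -5; bid 8 gives -3 > -5. Violating.
Others bid (5, 5, 5, 8): truth gives -5; bid 8 gives -3 > -5. Violating.
Others bid (5, 5, 8, 5): truth gives -5; bid 8 gives -3 > -5. Violating.
Others bid (5, 5, 8, 8): truth gives -5; bid 8 gives -3 > -5. Violating.
Others bid (5, 5, 5, 13): truth gives -5; no alternative beats it.
Others bid (5, 5, 8, 13): truth gives -5; no alternative beats it.
(Checking all 81 profiles: 8 have a profitable deviation, 73 do not.)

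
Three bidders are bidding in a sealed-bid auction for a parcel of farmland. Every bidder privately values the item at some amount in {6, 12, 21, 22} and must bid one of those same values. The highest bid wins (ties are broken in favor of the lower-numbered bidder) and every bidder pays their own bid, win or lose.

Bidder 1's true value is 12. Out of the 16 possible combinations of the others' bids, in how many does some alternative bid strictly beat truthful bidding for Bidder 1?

13

Others bid (6, 6): truth gives 0; bid 6 gives 6 > 0. Violating.
Others bid (6, 21): truth gives -12; bid 6 gives -6 > -12. Violating.
Others bid (6, 22): truth gives -12; bid 6 gives -6 > -12. Violating.
Others bid (12, 21): truth gives -12; bid 6 gives -6 > -12. Violating.
Others bid (6, 12): truth gives 0; no alternative beats it.
Others bid (12, 6): truth gives 0; no alternative beats it.
(Checking all 16 profiles: 13 have a profitable deviation, 3 do not.)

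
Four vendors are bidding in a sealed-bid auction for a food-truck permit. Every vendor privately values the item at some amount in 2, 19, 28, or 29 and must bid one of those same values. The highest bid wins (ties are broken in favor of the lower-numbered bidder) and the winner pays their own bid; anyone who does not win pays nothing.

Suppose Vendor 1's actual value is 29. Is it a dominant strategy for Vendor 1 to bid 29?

No

Consider the case where Vendor 2 bids 2, Vendor 3 bids 2 and Vendor 4 bids 2.
Truthful bid 29: wins, pays 29, utility 29 - 29 = 0.
Bid 2 instead: wins, pays 2, utility 29 - 2 = 27.
Since 27 > 0, bidding 2 is strictly better here, so truthful bidding is not dominant.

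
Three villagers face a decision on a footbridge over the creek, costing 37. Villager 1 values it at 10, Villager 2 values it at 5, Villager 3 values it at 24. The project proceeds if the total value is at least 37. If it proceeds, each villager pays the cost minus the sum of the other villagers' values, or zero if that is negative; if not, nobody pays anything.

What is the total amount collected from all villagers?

33

Total value 39 ≥ cost 37, so it is built.
Villager 1: others sum to 29; max(0, 37 - 29) = 8.
Villager 2: others sum to 34; max(0, 37 - 34) = 3.
Villager 3: others sum to 15; max(0, 37 - 15) = 22.
Total collected = 8 + 3 + 22 = 33.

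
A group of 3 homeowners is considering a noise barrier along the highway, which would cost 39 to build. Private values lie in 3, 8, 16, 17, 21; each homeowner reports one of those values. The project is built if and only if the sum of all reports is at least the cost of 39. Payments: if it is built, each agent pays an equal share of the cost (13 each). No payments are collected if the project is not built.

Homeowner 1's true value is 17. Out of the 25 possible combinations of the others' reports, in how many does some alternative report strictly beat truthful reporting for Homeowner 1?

4

Others report (3, 16): truth gives 0; report 21 gives 4 > 0. Violating.
Others report (3, 17): truth gives 0; report 21 gives 4 > 0. Violating.
Others report (16, 3): truth gives 0; report 21 gives 4 > 0. Violating.
Others report (17, 3): truth gives 0; report 21 gives 4 > 0. Violating.
Others report (3, 3): truth gives 0; no alternative beats it.
Others report (3, 8): truth gives 0; no alternative beats it.
(Checking all 25 profiles: 4 have a profitable deviation, 21 do not.)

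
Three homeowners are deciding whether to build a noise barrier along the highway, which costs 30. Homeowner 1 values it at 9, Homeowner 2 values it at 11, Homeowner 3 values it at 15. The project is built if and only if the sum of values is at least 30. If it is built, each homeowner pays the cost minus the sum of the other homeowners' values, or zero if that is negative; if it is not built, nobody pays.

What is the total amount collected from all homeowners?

20

Total value 35 ≥ cost 30, so it is built.
Homeowner 1: others sum to 26; max(0, 30 - 26) = 4.
Homeowner 2: others sum to 24; max(0, 30 - 24) = 6.
Homeowner 3: others sum to 20; max(0, 30 - 20) = 10.
Total collected = 4 + 6 + 10 = 20.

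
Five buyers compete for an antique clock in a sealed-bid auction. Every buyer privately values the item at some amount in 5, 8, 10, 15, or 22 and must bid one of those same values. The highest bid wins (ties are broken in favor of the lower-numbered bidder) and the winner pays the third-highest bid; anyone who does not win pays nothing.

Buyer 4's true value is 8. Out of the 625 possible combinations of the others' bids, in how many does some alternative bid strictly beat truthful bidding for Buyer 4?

12

Others bid (5, 5, 5, 10): truth gives 0; bid 10 gives 3 > 0. Violating.
Others bid (5, 5, 5, 15): truth gives 0; bid 15 gives 3 > 0. Violating.
Others bid (5, 5, 5, 22): truth gives 0; bid 22 gives 3 > 0. Violating.
Others bid (5, 5, 8, 5): truth gives 0; bid 10 gives 3 > 0. Violating.
Others bid (5, 5, 5, 5): truth gives 3; no alternative beats it.
Others bid (5, 5, 5, 8): truth gives 3; no alternative beats it.
(Checking all 625 profiles: 12 have a profitable deviation, 613 do not.)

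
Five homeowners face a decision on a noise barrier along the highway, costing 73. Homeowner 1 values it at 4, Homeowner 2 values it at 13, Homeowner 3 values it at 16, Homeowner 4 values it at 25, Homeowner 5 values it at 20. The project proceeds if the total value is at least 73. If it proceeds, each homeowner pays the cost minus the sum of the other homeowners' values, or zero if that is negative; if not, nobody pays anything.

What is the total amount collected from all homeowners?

Total value 78 ≥ cost 73, so it is built.
Homeowner 1: others sum to 74; max(0, 73 - 74) = 0.
Homeowner 2: others sum to 65; max(0, 73 - 65) = 8.
Homeowner 3: others sum to 62; max(0, 73 - 62) = 11.
Homeowner 4: others sum to 53; max(0, 73 - 53) = 20.
Homeowner 5: others sum to 58; max(0, 73 - 58) = 15.
Total collected = 0 + 8 + 11 + 20 + 15 = 54.

54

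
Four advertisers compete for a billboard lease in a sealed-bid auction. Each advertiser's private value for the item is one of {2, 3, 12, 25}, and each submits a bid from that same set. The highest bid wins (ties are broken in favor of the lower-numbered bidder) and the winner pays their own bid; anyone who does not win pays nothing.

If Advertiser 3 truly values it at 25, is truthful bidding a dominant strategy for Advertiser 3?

No

Consider the case where Advertiser 1 bids 2, Advertiser 2 bids 2 and Advertiser 4 bids 2.
Truthful bid 25: wins, pays 25, utility 25 - 25 = 0.
Bid 3 instead: wins, pays 3, utility 25 - 3 = 22.
Since 22 > 0, bidding 3 is strictly better here, so truthful bidding is not dominant.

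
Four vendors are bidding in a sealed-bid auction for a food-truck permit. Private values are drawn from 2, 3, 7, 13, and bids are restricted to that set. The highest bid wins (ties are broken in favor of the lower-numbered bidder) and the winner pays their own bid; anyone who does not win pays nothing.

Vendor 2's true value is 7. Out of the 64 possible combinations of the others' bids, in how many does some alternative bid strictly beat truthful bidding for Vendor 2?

Others bid (2, 2, 2): truth gives 0; bid 3 gives 4 > 0. Violating.
Others bid (2, 2, 3): truth gives 0; bid 3 gives 4 > 0. Violating.
Others bid (2, 3, 2): truth gives 0; bid 3 gives 4 > 0. Violating.
Others bid (2, 3, 3): truth gives 0; bid 3 gives 4 > 0. Violating.
Others bid (2, 2, 7): truth gives 0; no alternative beats it.
Others bid (2, 2, 13): truth gives 0; no alternative beats it.
(Checking all 64 profiles: 4 have a profitable deviation, 60 do not.)

4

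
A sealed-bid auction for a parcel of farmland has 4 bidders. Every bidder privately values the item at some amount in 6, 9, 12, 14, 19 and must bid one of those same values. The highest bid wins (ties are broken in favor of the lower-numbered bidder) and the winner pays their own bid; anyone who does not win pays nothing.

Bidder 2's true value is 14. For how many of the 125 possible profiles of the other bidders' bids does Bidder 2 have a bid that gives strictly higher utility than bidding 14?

Others bid (6, 6, 6): truth gives 0; bid 9 gives 5 > 0. Violating.
Others bid (6, 6, 9): truth gives 0; bid 9 gives 5 > 0. Violating.
Others bid (6, 6, 12): truth gives 0; bid 12 gives 2 > 0. Violating.
Others bid (6, 9, 6): truth gives 0; bid 9 gives 5 > 0. Violating.
Others bid (6, 6, 14): truth gives 0; no alternative beats it.
Others bid (6, 6, 19): truth gives 0; no alternative beats it.
(Checking all 125 profiles: 18 have a profitable deviation, 107 do not.)

18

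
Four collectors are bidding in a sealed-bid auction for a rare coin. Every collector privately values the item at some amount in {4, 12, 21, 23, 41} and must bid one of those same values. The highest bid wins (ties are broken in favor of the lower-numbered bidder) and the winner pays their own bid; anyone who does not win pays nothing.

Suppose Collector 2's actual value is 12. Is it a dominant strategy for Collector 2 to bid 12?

Yes

Check each profile of the others' bids and compare truth against every alternative bid.
Others bid (4, 4, 4): truth gives 0, best alternative gives 0.
Others bid (4, 4, 12): truth gives 0, best alternative gives 0.
Others bid (4, 4, 21): truth gives 0, best alternative gives 0.
Others bid (4, 4, 23): truth gives 0, best alternative gives 0.
Others bid (4, 4, 41): truth gives 0, best alternative gives 0.
Others bid (4, 12, 4): truth gives 0, best alternative gives 0.
(Remaining 119 profiles checked similarly; truth is weakly best in each.)
In every case the truthful bid is at least as good as any alternative, so it is a dominant strategy.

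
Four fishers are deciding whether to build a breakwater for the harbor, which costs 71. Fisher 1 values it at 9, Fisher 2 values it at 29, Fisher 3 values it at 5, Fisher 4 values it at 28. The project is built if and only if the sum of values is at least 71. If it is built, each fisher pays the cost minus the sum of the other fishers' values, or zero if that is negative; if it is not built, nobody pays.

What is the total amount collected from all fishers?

71

Total value 71 ≥ cost 71, so it is built.
Fisher 1: others sum to 62; max(0, 71 - 62) = 9.
Fisher 2: others sum to 42; max(0, 71 - 42) = 29.
Fisher 3: others sum to 66; max(0, 71 - 66) = 5.
Fisher 4: others sum to 43; max(0, 71 - 43) = 28.
Total collected = 9 + 29 + 5 + 28 = 71.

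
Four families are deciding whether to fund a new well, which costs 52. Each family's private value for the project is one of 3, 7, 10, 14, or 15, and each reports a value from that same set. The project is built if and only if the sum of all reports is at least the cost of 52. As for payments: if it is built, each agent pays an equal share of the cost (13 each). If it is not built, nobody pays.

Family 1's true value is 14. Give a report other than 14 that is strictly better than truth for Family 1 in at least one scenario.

15

Suppose Family 2 reports 7, Family 3 reports 15 and Family 4 reports 15.
Report 14: project not built, utility 0.
Report 15: project built, pays 13, utility 14 - 13 = 1.
So reporting 15 beats truth here (1 > 0).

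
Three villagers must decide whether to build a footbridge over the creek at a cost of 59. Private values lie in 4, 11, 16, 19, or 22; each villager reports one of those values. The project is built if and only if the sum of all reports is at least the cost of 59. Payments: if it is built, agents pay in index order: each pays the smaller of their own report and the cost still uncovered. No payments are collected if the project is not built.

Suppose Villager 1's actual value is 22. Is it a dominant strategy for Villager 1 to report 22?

Consider the case where Villager 2 reports 19 and Villager 3 reports 22.
Truthful report 22: project built, pays 22, utility 22 - 22 = 0.
Report 19 instead: project built, pays 19, utility 22 - 19 = 3.
Since 3 > 0, reporting 19 is strictly better here, so truthful reporting is not dominant.

No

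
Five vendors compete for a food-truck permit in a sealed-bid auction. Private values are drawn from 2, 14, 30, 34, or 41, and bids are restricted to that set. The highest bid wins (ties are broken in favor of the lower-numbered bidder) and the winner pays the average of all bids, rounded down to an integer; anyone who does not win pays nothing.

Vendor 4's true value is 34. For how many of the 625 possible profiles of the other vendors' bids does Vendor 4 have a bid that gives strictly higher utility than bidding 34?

217

Others bid (2, 2, 2, 2): truth gives 26; bid 14 gives 30 > 26. Violating.
Others bid (2, 2, 2, 14): truth gives 24; bid 14 gives 28 > 24. Violating.
Others bid (2, 2, 2, 30): truth gives 20; bid 30 gives 21 > 20. Violating.
Others bid (2, 2, 2, 41): truth gives 0; bid 41 gives 17 > 0. Violating.
Others bid (2, 2, 2, 34): truth gives 20; no alternative beats it.
Others bid (2, 2, 14, 2): truth gives 24; no alternative beats it.
(Checking all 625 profiles: 217 have a profitable deviation, 408 do not.)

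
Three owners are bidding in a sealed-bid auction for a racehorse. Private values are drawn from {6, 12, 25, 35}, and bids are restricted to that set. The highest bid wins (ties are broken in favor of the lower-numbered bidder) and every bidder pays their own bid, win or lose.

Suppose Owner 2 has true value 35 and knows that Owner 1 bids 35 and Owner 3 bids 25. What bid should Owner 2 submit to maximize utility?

Bid 6: loses but pays 6, utility -6.
Bid 12: loses but pays 12, utility -12.
Bid 25: loses but pays 25, utility -25.
Bid 35: loses but pays 35, utility -35.
The best choice is 6 with utility -6.

6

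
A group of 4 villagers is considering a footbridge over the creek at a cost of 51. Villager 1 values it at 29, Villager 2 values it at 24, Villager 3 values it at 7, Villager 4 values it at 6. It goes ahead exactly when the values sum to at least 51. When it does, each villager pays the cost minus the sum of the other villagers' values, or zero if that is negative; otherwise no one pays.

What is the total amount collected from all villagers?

Total value 66 ≥ cost 51, so it is built.
Villager 1: others sum to 37; max(0, 51 - 37) = 14.
Villager 2: others sum to 42; max(0, 51 - 42) = 9.
Villager 3: others sum to 59; max(0, 51 - 59) = 0.
Villager 4: others sum to 60; max(0, 51 - 60) = 0.
Total collected = 14 + 9 + 0 + 0 = 23.

23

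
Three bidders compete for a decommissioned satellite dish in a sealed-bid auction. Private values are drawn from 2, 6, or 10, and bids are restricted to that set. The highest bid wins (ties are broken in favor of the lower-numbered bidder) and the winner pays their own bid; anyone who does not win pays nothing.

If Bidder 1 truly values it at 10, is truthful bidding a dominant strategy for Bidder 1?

Consider the case where Bidder 2 bids 2 and Bidder 3 bids 2.
Truthful bid 10: wins, pays 10, utility 10 - 10 = 0.
Bid 2 instead: wins, pays 2, utility 10 - 2 = 8.
Since 8 > 0, bidding 2 is strictly better here, so truthful bidding is not dominant.

No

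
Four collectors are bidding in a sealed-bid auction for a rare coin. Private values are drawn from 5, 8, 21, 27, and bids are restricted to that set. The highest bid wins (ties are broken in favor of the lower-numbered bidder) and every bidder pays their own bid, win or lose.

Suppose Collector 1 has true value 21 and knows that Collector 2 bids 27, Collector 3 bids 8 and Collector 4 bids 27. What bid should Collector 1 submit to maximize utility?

Bid 5: loses but pays 5, utility -5.
Bid 8: loses but pays 8, utility -8.
Bid 21: loses but pays 21, utility -21.
Bid 27: wins, pays 27, utility 21 - 27 = -6.
The best choice is 5 with utility -5.

5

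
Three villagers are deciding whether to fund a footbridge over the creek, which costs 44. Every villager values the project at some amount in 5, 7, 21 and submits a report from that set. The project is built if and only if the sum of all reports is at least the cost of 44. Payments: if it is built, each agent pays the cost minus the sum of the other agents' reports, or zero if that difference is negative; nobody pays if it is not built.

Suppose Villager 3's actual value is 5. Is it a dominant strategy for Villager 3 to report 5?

Check each profile of the others' reports and compare truth against every alternative report.
Others report (21, 21): truth gives 3, best alternative gives 3.
Others report (5, 5): truth gives 0, best alternative gives 0.
Others report (5, 7): truth gives 0, best alternative gives 0.
Others report (5, 21): truth gives 0, best alternative gives 0.
Others report (7, 5): truth gives 0, best alternative gives 0.
Others report (7, 7): truth gives 0, best alternative gives 0.
(Remaining 3 profiles checked similarly; truth is weakly best in each.)
In every case the truthful report is at least as good as any alternative, so it is a dominant strategy.

Yes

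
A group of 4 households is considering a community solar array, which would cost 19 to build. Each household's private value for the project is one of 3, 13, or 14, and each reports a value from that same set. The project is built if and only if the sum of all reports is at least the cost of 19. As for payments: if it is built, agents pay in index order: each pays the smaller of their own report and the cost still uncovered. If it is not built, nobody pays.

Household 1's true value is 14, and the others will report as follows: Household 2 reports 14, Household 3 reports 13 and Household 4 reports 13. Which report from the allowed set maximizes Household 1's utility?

3

Report 3: project built, pays 3, utility 14 - 3 = 11.
Report 13: project built, pays 13, utility 14 - 13 = 1.
Report 14: project built, pays 14, utility 14 - 14 = 0.
The best choice is 3 with utility 11.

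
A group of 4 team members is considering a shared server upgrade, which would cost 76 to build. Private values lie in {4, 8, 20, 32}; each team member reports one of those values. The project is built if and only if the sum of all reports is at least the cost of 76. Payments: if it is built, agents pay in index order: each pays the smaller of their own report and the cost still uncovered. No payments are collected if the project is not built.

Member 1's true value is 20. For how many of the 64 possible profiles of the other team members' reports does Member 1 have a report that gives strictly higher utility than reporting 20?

Others report (4, 32, 32): truth gives 0; report 8 gives 12 > 0. Violating.
Others report (8, 32, 32): truth gives 0; report 4 gives 16 > 0. Violating.
Others report (20, 20, 32): truth gives 0; report 4 gives 16 > 0. Violating.
Others report (20, 32, 20): truth gives 0; report 4 gives 16 > 0. Violating.
Others report (4, 4, 4): truth gives 0; no alternative beats it.
Others report (4, 4, 8): truth gives 0; no alternative beats it.
(Checking all 64 profiles: 13 have a profitable deviation, 51 do not.)

13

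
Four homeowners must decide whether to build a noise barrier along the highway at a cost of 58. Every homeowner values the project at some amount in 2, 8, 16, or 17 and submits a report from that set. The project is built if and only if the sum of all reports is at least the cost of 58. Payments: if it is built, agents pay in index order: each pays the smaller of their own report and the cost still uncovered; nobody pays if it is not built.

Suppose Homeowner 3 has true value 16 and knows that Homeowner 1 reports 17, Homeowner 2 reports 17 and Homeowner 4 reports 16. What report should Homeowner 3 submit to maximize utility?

8

Report 2: project not built, utility 0.
Report 8: project built, pays 8, utility 16 - 8 = 8.
Report 16: project built, pays 16, utility 16 - 16 = 0.
Report 17: project built, pays 17, utility 16 - 17 = -1.
The best choice is 8 with utility 8.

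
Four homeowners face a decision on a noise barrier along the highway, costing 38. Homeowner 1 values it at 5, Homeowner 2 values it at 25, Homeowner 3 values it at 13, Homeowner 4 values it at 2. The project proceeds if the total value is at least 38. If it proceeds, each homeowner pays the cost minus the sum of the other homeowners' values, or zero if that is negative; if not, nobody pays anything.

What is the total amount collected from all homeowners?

24

Total value 45 ≥ cost 38, so it is built.
Homeowner 1: others sum to 40; max(0, 38 - 40) = 0.
Homeowner 2: others sum to 20; max(0, 38 - 20) = 18.
Homeowner 3: others sum to 32; max(0, 38 - 32) = 6.
Homeowner 4: others sum to 43; max(0, 38 - 43) = 0.
Total collected = 0 + 18 + 6 + 0 = 24.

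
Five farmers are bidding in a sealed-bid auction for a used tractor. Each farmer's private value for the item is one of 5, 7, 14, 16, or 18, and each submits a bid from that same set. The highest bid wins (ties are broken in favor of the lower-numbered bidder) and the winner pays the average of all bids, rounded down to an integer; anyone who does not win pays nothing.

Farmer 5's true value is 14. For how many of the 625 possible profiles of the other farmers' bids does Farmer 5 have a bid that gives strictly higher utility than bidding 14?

205

Others bid (5, 5, 5, 5): truth gives 8; bid 7 gives 9 > 8. Violating.
Others bid (5, 5, 5, 14): truth gives 0; bid 16 gives 5 > 0. Violating.
Others bid (5, 5, 5, 16): truth gives 0; bid 18 gives 5 > 0. Violating.
Others bid (5, 5, 7, 14): truth gives 0; bid 16 gives 5 > 0. Violating.
Others bid (5, 5, 5, 7): truth gives 7; no alternative beats it.
Others bid (5, 5, 5, 18): truth gives 0; no alternative beats it.
(Checking all 625 profiles: 205 have a profitable deviation, 420 do not.)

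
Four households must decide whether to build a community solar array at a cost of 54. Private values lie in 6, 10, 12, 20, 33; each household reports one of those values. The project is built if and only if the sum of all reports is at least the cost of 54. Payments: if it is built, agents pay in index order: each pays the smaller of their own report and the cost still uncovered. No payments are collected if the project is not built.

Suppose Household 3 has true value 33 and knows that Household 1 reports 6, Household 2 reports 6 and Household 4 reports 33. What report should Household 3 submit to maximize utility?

10

Report 6: project not built, utility 0.
Report 10: project built, pays 10, utility 33 - 10 = 23.
Report 12: project built, pays 12, utility 33 - 12 = 21.
Report 20: project built, pays 20, utility 33 - 20 = 13.
Report 33: project built, pays 33, utility 33 - 33 = 0.
The best choice is 10 with utility 23.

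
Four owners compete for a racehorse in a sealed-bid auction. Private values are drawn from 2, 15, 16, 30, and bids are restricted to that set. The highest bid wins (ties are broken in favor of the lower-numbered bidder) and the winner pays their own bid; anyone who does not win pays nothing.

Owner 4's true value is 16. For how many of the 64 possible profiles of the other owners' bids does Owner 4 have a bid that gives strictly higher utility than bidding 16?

1

Others bid (2, 2, 2): truth gives 0; bid 15 gives 1 > 0. Violating.
Others bid (2, 2, 15): truth gives 0; no alternative beats it.
Others bid (2, 2, 16): truth gives 0; no alternative beats it.
(Checking all 64 profiles: 1 has a profitable deviation, 63 do not.)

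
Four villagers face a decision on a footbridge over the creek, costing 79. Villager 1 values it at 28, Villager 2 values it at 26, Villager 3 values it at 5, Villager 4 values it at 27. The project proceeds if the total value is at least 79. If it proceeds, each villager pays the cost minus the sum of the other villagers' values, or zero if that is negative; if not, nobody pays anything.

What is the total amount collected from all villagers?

Total value 86 ≥ cost 79, so it is built.
Villager 1: others sum to 58; max(0, 79 - 58) = 21.
Villager 2: others sum to 60; max(0, 79 - 60) = 19.
Villager 3: others sum to 81; max(0, 79 - 81) = 0.
Villager 4: others sum to 59; max(0, 79 - 59) = 20.
Total collected = 21 + 19 + 0 + 20 = 60.

60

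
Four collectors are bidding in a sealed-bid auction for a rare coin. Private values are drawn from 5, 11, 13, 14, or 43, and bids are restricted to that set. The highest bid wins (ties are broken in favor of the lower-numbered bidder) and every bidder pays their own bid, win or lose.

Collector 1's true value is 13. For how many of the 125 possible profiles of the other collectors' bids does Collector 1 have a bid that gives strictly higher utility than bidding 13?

106

Others bid (5, 5, 5): truth gives 0; bid 5 gives 8 > 0. Violating.
Others bid (5, 5, 11): truth gives 0; bid 11 gives 2 > 0. Violating.
Others bid (5, 5, 14): truth gives -13; bid 14 gives -1 > -13. Violating.
Others bid (5, 5, 43): truth gives -13; bid 5 gives -5 > -13. Violating.
Others bid (5, 5, 13): truth gives 0; no alternative beats it.
Others bid (5, 11, 13): truth gives 0; no alternative beats it.
(Checking all 125 profiles: 106 have a profitable deviation, 19 do not.)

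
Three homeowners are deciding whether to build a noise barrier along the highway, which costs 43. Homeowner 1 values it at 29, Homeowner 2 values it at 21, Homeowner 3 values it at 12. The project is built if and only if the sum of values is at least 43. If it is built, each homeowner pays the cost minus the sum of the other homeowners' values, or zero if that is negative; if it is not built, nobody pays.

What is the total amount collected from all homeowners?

12

Total value 62 ≥ cost 43, so it is built.
Homeowner 1: others sum to 33; max(0, 43 - 33) = 10.
Homeowner 2: others sum to 41; max(0, 43 - 41) = 2.
Homeowner 3: others sum to 50; max(0, 43 - 50) = 0.
Total collected = 10 + 2 + 0 = 12.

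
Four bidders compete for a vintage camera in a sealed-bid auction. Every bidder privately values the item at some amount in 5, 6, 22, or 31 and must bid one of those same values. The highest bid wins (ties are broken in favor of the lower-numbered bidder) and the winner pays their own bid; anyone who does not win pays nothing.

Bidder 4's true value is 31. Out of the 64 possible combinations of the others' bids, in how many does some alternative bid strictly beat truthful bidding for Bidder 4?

Others bid (5, 5, 5): truth gives 0; bid 6 gives 25 > 0. Violating.
Others bid (5, 5, 6): truth gives 0; bid 22 gives 9 > 0. Violating.
Others bid (5, 6, 5): truth gives 0; bid 22 gives 9 > 0. Violating.
Others bid (5, 6, 6): truth gives 0; bid 22 gives 9 > 0. Violating.
Others bid (5, 5, 22): truth gives 0; no alternative beats it.
Others bid (5, 5, 31): truth gives 0; no alternative beats it.
(Checking all 64 profiles: 8 have a profitable deviation, 56 do not.)

8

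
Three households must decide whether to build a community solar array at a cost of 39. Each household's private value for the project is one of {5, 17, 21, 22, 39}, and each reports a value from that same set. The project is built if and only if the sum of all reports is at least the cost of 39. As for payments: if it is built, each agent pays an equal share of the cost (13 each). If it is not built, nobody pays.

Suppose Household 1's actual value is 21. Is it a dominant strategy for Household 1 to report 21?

Consider the case where Household 2 reports 5 and Household 3 reports 5.
Truthful report 21: project not built, utility 0.
Report 39 instead: project built, pays 13, utility 21 - 13 = 8.
Since 8 > 0, reporting 39 is strictly better here, so truthful reporting is not dominant.

No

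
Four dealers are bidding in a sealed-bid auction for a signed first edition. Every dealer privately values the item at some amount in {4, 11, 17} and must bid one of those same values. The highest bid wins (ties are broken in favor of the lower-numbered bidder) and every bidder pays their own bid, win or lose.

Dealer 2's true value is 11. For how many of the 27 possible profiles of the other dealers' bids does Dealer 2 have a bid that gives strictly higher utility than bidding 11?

Others bid (4, 4, 17): truth gives -11; bid 4 gives -4 > -11. Violating.
Others bid (4, 11, 17): truth gives -11; bid 4 gives -4 > -11. Violating.
Others bid (4, 17, 4): truth gives -11; bid 4 gives -4 > -11. Violating.
Others bid (4, 17, 11): truth gives -11; bid 4 gives -4 > -11. Violating.
Others bid (4, 4, 4): truth gives 0; no alternative beats it.
Others bid (4, 4, 11): truth gives 0; no alternative beats it.
(Checking all 27 profiles: 23 have a profitable deviation, 4 do not.)

23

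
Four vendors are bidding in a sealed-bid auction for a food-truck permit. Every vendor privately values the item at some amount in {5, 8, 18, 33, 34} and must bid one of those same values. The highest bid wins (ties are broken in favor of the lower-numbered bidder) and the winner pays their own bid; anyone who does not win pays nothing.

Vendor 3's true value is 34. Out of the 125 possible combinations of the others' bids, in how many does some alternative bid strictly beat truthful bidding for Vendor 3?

Others bid (5, 5, 5): truth gives 0; bid 8 gives 26 > 0. Violating.
Others bid (5, 5, 8): truth gives 0; bid 8 gives 26 > 0. Violating.
Others bid (5, 5, 18): truth gives 0; bid 18 gives 16 > 0. Violating.
Others bid (5, 5, 33): truth gives 0; bid 33 gives 1 > 0. Violating.
Others bid (5, 5, 34): truth gives 0; no alternative beats it.
Others bid (5, 8, 34): truth gives 0; no alternative beats it.
(Checking all 125 profiles: 36 have a profitable deviation, 89 do not.)

36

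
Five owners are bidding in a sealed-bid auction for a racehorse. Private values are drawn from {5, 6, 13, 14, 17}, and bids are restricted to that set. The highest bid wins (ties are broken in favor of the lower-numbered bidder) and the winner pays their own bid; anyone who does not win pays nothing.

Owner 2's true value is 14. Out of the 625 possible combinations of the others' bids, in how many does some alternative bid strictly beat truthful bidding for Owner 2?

Others bid (5, 5, 5, 5): truth gives 0; bid 6 gives 8 > 0. Violating.
Others bid (5, 5, 5, 6): truth gives 0; bid 6 gives 8 > 0. Violating.
Others bid (5, 5, 5, 13): truth gives 0; bid 13 gives 1 > 0. Violating.
Others bid (5, 5, 6, 5): truth gives 0; bid 6 gives 8 > 0. Violating.
Others bid (5, 5, 5, 14): truth gives 0; no alternative beats it.
Others bid (5, 5, 5, 17): truth gives 0; no alternative beats it.
(Checking all 625 profiles: 54 have a profitable deviation, 571 do not.)

54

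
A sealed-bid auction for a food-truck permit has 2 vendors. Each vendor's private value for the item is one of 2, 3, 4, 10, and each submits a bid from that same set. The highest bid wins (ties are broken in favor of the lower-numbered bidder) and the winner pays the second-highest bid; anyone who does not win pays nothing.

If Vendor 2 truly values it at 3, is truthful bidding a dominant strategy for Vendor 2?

Yes

Check each profile of the others' bids and compare truth against every alternative bid.
Others bid (2): truth gives 1, best alternative gives 1.
Others bid (3): truth gives 0, best alternative gives 0.
Others bid (4): truth gives 0, best alternative gives 0.
Others bid (10): truth gives 0, best alternative gives 0.
In every case the truthful bid is at least as good as any alternative, so it is a dominant strategy.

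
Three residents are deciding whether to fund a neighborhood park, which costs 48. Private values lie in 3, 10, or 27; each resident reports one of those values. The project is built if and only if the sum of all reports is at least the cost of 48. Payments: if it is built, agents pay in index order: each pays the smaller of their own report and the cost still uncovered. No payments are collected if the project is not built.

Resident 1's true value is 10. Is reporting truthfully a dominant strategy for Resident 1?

Consider the case where Resident 2 reports 27 and Resident 3 reports 27.
Truthful report 10: project built, pays 10, utility 10 - 10 = 0.
Report 3 instead: project built, pays 3, utility 10 - 3 = 7.
Since 7 > 0, reporting 3 is strictly better here, so truthful reporting is not dominant.

No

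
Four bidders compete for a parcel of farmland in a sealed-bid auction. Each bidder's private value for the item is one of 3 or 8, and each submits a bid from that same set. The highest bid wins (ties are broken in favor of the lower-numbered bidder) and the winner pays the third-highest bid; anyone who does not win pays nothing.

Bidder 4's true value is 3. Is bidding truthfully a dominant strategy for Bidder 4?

Check each profile of the others' bids and compare truth against every alternative bid.
Others bid (3, 3, 3): truth gives 0, best alternative gives 0.
Others bid (3, 3, 8): truth gives 0, best alternative gives 0.
Others bid (3, 8, 3): truth gives 0, best alternative gives 0.
Others bid (3, 8, 8): truth gives 0, best alternative gives 0.
Others bid (8, 3, 3): truth gives 0, best alternative gives 0.
Others bid (8, 3, 8): truth gives 0, best alternative gives 0.
(Remaining 2 profiles checked similarly; truth is weakly best in each.)
In every case the truthful bid is at least as good as any alternative, so it is a dominant strategy.

Yes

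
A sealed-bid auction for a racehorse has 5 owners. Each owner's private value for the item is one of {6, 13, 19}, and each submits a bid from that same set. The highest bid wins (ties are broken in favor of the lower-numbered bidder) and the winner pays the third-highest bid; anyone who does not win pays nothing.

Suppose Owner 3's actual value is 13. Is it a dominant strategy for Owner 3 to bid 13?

No

Consider the case where Owner 1 bids 6, Owner 2 bids 6, Owner 4 bids 6 and Owner 5 bids 19.
Truthful bid 13: loses, pays 0, utility 0.
Bid 19 instead: wins, pays 6, utility 13 - 6 = 7.
Since 7 > 0, bidding 19 is strictly better here, so truthful bidding is not dominant.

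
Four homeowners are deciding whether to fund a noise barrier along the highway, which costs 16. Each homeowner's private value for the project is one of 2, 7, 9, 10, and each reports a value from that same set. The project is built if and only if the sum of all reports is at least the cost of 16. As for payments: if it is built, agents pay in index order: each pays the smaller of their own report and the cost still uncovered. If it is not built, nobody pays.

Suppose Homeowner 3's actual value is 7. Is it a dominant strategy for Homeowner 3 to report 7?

Consider the case where Homeowner 1 reports 2, Homeowner 2 reports 2 and Homeowner 4 reports 10.
Truthful report 7: project built, pays 7, utility 7 - 7 = 0.
Report 2 instead: project built, pays 2, utility 7 - 2 = 5.
Since 5 > 0, reporting 2 is strictly better here, so truthful reporting is not dominant.

No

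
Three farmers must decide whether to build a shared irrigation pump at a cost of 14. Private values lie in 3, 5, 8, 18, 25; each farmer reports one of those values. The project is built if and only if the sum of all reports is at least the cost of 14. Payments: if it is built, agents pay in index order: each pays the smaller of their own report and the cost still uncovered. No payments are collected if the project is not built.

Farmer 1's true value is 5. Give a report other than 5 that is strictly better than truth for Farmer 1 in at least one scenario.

3

Suppose Farmer 2 reports 3 and Farmer 3 reports 8.
Report 5: project built, pays 5, utility 5 - 5 = 0.
Report 3: project built, pays 3, utility 5 - 3 = 2.
So reporting 3 beats truth here (2 > 0).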